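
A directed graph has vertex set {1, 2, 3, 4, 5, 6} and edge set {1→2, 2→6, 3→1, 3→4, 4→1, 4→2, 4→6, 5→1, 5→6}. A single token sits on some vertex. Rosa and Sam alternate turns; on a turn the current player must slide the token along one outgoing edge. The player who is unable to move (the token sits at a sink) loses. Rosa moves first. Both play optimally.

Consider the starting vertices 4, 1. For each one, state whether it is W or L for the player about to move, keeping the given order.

Positions with no move are L. A position that does have a move is losing for the player to move precisely when every available move leads to a winning position for the opponent. Fill in the labels:
Every edge goes from a vertex to one that appears earlier in the order 6, 2, 1, 4, 5, 3, so processing vertices in that order labels each vertex after all of its successors.
6: no outgoing edge → L
2: reaches L-position 6 → W
1: only reaches 2(W), which is W → L
4: reaches L-position 1 → W
5: reaches L-position 1 → W
3: reaches L-position 1 → W

4: W, 1: L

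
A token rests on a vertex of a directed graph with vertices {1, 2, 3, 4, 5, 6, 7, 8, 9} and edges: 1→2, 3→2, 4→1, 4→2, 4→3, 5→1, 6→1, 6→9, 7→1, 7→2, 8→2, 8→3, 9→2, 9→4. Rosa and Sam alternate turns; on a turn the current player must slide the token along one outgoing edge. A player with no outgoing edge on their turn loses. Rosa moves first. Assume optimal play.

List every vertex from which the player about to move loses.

2, 5, 6

Compute win/loss labels from the base case upward. A position with no move is L. Any other position is W if it can reach an L in one move, else L.
Every edge goes from a vertex to one that appears earlier in the order 2, 1, 7, 3, 4, 5, 9, 6, 8, so processing vertices in that order labels each vertex after all of its successors.
2: no outgoing edge → L
1: W (go to 2, an L position)
7: W (go to 2, an L position)
3: W (go to 2, an L position)
4: W (go to 2, an L position)
5: L (sole option 1(W) is W)
9: W (go to 2, an L position)
6: L (options 9(W), 1(W) are all W)
8: W (go to 2, an L position)
Reading off the rows marked L gives the requested list; there are 3 such vertices.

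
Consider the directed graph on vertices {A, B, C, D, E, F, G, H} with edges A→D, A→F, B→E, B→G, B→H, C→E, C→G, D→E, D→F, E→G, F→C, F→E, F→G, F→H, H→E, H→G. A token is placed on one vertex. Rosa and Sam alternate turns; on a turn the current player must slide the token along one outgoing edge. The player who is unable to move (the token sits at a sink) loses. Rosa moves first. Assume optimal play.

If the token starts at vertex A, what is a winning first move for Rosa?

Move to D.

Work bottom-up. With no move the player to move loses. Otherwise the position is W if at least one move leads to an L position for the opponent, and L if every move leads to a W.
Every edge goes from a vertex to one that appears earlier in the order G, E, H, C, F, D, A, B, so processing vertices in that order labels each vertex after all of its successors.
G: no outgoing edge → L
E: reaches L-position G → W
H: reaches L-position G → W
C: reaches L-position G → W
F: reaches L-position G → W
D: only reaches F(W), E(W), all W → L
A: reaches L-position D → W
B: reaches L-position G → W
From A, the L positions reachable in one move are: D.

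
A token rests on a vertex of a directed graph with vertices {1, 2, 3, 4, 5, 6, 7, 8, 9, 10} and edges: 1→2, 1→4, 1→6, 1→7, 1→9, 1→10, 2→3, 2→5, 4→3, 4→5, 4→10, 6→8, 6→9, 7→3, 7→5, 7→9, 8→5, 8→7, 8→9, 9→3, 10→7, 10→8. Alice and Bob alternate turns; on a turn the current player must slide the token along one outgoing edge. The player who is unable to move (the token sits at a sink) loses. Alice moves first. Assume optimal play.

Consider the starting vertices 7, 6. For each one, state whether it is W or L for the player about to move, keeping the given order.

7: W, 6: L

Classify positions by backward induction: terminal positions (no move available) are L. From any other position, the mover wins iff some move reaches an L.
Every edge goes from a vertex to one that appears earlier in the order 5, 3, 9, 7, 8, 10, 4, 2, 6, 1, so processing vertices in that order labels each vertex after all of its successors.
5: no outgoing edge → L
3: no outgoing edge → L
9: W (go to 3, an L position)
7: W (go to 3, an L position)
8: W (go to 5, an L position)
10: L (options 8(W), 7(W) are all W)
4: W (go to 10, an L position)
2: W (go to 3, an L position)
6: L (options 8(W), 9(W) are all W)
1: W (go to 6, an L position)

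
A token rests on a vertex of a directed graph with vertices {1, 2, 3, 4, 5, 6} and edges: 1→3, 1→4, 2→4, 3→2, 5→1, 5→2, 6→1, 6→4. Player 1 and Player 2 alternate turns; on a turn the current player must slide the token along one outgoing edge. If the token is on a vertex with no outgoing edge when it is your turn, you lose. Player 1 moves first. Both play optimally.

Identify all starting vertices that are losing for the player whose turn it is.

Label each position W (a win for the player to move) or L (a loss). A position with no legal move is L; any other position is W exactly when some move reaches an L, and L when every move reaches a W.
Every edge goes from a vertex to one that appears earlier in the order 4, 2, 3, 1, 5, 6, so processing vertices in that order labels each vertex after all of its successors.
4: no outgoing edge → L
2: can move to 4, which is L ⇒ W
3: the only move is to 2(W), a W ⇒ L
1: can move to 3, which is L ⇒ W
5: moves to 1(W), 2(W); every one is W ⇒ L
6: can move to 4, which is L ⇒ W
Reading off the rows marked L gives the requested list; there are 3 such vertices.

3, 4, 5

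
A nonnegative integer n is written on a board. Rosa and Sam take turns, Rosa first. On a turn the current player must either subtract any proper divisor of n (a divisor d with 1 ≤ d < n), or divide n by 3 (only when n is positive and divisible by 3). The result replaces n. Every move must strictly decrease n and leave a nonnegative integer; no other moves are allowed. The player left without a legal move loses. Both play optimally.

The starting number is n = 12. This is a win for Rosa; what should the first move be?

Use the standard recursion: the mover loses at a terminal position; elsewhere, the mover wins exactly when some move hands the opponent an L position.
n=0: no move → L
n=1: no move → L
n=2: can move to 1, which is L ⇒ W
n=3: can move to 1, which is L ⇒ W
n=4: moves to 2(W), 3(W); every one is W ⇒ L
n=5: can move to 4, which is L ⇒ W
n=6: can move to 4, which is L ⇒ W
n=7: the only move is to 6(W), a W ⇒ L
n=8: can move to 4, which is L ⇒ W
n=9: moves to 3(W), 6(W), 8(W); every one is W ⇒ L
n=10: can move to 9, which is L ⇒ W
n=11: the only move is to 10(W), a W ⇒ L
n=12: can move to 4, which is L ⇒ W
From 12, the L positions reachable in one move are: 4, 9, 11. Any move reaching one of these is winning.

Move to 4.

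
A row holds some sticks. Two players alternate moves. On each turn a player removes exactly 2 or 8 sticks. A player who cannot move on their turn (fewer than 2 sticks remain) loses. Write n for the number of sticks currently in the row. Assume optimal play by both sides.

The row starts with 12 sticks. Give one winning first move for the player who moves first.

Label each position W (a win for the player to move) or L (a loss). A position with no legal move is L; any other position is W exactly when some move reaches an L, and L when every move reaches a W.
n=0: no move → L
n=1: no move → L
n=2: W (go to 0, an L position)
n=3: W (go to 1, an L position)
n=4: L (sole option 2(W) is W)
n=5: L (sole option 3(W) is W)
n=6: W (go to 4, an L position)
n=7: W (go to 5, an L position)
n=8: W (go to 0, an L position)
n=9: W (go to 1, an L position)
n=10: L (options 8(W), 2(W) are all W)
n=11: L (options 9(W), 3(W) are all W)
n=12: W (go to 10, an L position)
From 12, the L positions reachable in one move are: 10, 4. Any move reaching one of these is winning.

Remove 2, leaving 10.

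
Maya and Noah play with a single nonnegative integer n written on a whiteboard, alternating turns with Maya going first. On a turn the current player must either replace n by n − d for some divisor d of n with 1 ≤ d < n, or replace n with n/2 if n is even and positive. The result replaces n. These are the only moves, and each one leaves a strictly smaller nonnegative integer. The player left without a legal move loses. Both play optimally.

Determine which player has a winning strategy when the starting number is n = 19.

Noah wins.

Work bottom-up. With no move the player to move loses. Otherwise the position is W if at least one move leads to an L position for the opponent, and L if every move leads to a W.
n=0: no move → L
n=1: no move → L
n=2: →1(L), so W
n=3: →2(W) only, which is W, so L
n=4: →3(L), so W
n=5: →4(W) only, which is W, so L
n=6: →3(L), so W
n=7: →6(W) only, which is W, so L
n=8: →7(L), so W
n=9: →6(W), 8(W) — all W, so L
n=10: →5(L), so W
n=11: →10(W) only, which is W, so L
n=12: →9(L), so W
n=13: →12(W) only, which is W, so L
n=14: →7(L), so W
n=15: →10(W), 12(W), 14(W) — all W, so L
n=16: →15(L), so W
n=17: →16(W) only, which is W, so L
n=18: →9(L), so W
n=19: →18(W) only, which is W, so L
The starting position 19 is L: whatever Maya does, the opponent receives a W position.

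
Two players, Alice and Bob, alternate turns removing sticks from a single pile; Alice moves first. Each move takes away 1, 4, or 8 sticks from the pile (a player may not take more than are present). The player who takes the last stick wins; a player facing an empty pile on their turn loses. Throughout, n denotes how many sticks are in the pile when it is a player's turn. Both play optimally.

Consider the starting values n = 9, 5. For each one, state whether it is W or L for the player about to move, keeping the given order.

Compute win/loss labels from the base case upward. A position with no move is L. Any other position is W if it can reach an L in one move, else L.
n=0: no move → L
n=1: reaches L-position 0 → W
n=2: only reaches 1(W), which is W → L
n=3: reaches L-position 2 → W
n=4: reaches L-position 0 → W
n=5: only reaches 4(W), 1(W), all W → L
n=6: reaches L-position 5 → W
n=7: only reaches 6(W), 3(W), all W → L
n=8: reaches L-position 7 → W
n=9: reaches L-position 5 → W

9: W, 5: L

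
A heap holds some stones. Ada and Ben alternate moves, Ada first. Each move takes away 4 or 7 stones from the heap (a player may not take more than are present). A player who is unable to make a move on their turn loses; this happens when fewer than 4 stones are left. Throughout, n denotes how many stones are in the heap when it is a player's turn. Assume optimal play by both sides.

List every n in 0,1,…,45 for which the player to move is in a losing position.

Classify positions by backward induction: terminal positions (no move available) are L. From any other position, the mover wins iff some move reaches an L.
n=0: no move → L
n=1: no move → L
n=2: no move → L
n=3: no move → L
n=4: →0(L), so W
n=5: →1(L), so W
n=6: →2(L), so W
n=7: →3(L), so W
n=8: →1(L), so W
n=9: →2(L), so W
n=10: →3(L), so W
n=11: →7(W), 4(W) — all W, so L
n=12: →8(W), 5(W) — all W, so L
n=13: →9(W), 6(W) — all W, so L
n=14: →10(W), 7(W) — all W, so L
n=15: →11(L), so W
n=16: →12(L), so W
n=17: →13(L), so W
n=18: →14(L), so W
n=19: →12(L), so W
n=20: →13(L), so W
n=21: →14(L), so W
n=22: →18(W), 15(W) — all W, so L
n=23: →19(W), 16(W) — all W, so L
n=24: →20(W), 17(W) — all W, so L
n=25: →21(W), 18(W) — all W, so L
n=26: →22(L), so W
n=27: →23(L), so W
n=28: →24(L), so W
n=29: →25(L), so W
n=30: →23(L), so W
n=31: →24(L), so W
n=32: →25(L), so W
n=33: →29(W), 26(W) — all W, so L
n=34: →30(W), 27(W) — all W, so L
n=35: →31(W), 28(W) — all W, so L
n=36: →32(W), 29(W) — all W, so L
n=37: →33(L), so W
n=38: →34(L), so W
n=39: →35(L), so W
n=40: →36(L), so W
n=41: →34(L), so W
n=42: →35(L), so W
n=43: →36(L), so W
n=44: →40(W), 37(W) — all W, so L
n=45: →41(W), 38(W) — all W, so L
Reading off the rows marked L gives the requested list; there are 18 such values of n.

0, 1, 2, 3, 11, 12, 13, 14, 22, 23, 24, 25, 33, 34, 35, 36, 44, 45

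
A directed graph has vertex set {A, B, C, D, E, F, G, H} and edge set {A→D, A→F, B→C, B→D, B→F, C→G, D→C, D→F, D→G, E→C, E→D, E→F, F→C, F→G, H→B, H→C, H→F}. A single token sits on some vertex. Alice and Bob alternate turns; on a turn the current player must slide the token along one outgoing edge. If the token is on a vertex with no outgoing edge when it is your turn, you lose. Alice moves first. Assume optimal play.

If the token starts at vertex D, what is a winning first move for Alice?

Move to G.

Build the W/L table. Terminal = L. A non-terminal position is W if it has a move to some L; otherwise it is L.
Every edge goes from a vertex to one that appears earlier in the order G, C, F, D, B, H, A, E, so processing vertices in that order labels each vertex after all of its successors.
G: no outgoing edge → L
C: →G(L), so W
F: →G(L), so W
D: →G(L), so W
B: →D(W), F(W), C(W) — all W, so L
H: →B(L), so W
A: →D(W), F(W) — all W, so L
E: →D(W), F(W), C(W) — all W, so L
From D, the L positions reachable in one move are: G.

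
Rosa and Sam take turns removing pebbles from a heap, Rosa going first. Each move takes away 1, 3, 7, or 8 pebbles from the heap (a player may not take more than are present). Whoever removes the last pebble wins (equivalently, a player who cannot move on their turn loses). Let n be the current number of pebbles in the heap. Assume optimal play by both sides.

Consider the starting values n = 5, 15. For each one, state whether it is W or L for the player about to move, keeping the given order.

Classify positions by backward induction: terminal positions (no move available) are L. From any other position, the mover wins iff some move reaches an L.
n=0: no move → L
n=1: W (go to 0, an L position)
n=2: L (sole option 1(W) is W)
n=3: W (go to 2, an L position)
n=4: L (options 3(W), 1(W) are all W)
n=5: W (go to 4, an L position)
n=6: L (options 5(W), 3(W) are all W)
n=7: W (go to 6, an L position)
n=8: W (go to 0, an L position)
n=9: W (go to 6, an L position)
n=10: W (go to 2, an L position)
n=11: W (go to 4, an L position)
n=12: W (go to 4, an L position)
n=13: W (go to 6, an L position)
n=14: W (go to 6, an L position)
n=15: L (options 14(W), 12(W), 8(W), 7(W) are all W)

5: W, 15: L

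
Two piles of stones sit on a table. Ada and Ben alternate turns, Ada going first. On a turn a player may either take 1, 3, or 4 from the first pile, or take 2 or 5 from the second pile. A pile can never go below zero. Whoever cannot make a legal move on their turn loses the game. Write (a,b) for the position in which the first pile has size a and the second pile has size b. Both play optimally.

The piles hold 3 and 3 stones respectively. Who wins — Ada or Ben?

Positions with no move are L. A position that does have a move is losing for the player to move precisely when every available move leads to a winning position for the opponent. Fill in the labels:
No move ever increases a pile, so every position that can arise here has a ≤ 3 and b ≤ 3; it is enough to label the cells with 0 ≤ a ≤ 3 and 0 ≤ b ≤ 3.
Every move lowers a or b (never raises either), so fill the grid row by row in increasing a, and left to right within a row: each cell's successors are then already labelled.
      b=0  b=1  b=2  b=3
a=0:    L    L    W    W
a=1:    W    W    L    L
a=2:    L    L    W    W
a=3:    W    W    L    L
Cells with no legal move (terminal, hence L): (0,0), (0,1).
The remaining L cells, each justified by listing all of its moves:
(1,2): only reaches (0,2)(W), (1,0)(W), all W → L
(1,3): only reaches (0,3)(W), (1,1)(W), all W → L
(2,0): only reaches (1,0)(W), which is W → L
(2,1): only reaches (1,1)(W), which is W → L
(3,2): only reaches (2,2)(W), (0,2)(W), (3,0)(W), all W → L
(3,3): only reaches (2,3)(W), (0,3)(W), (3,1)(W), all W → L
Every other cell has at least one move into one of the L cells above, so it is W.
The starting position (3,3) is L: whatever Ada does, the opponent receives a W position.

Ben wins.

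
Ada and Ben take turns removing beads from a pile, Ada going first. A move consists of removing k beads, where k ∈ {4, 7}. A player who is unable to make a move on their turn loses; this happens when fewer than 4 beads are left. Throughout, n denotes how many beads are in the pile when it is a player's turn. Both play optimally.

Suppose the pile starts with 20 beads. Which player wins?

Work bottom-up. With no move the player to move loses. Otherwise the position is W if at least one move leads to an L position for the opponent, and L if every move leads to a W.
n=0: no move → L
n=1: no move → L
n=2: no move → L
n=3: no move → L
n=4: can move to 0, which is L ⇒ W
n=5: can move to 1, which is L ⇒ W
n=6: can move to 2, which is L ⇒ W
n=7: can move to 3, which is L ⇒ W
n=8: can move to 1, which is L ⇒ W
n=9: can move to 2, which is L ⇒ W
n=10: can move to 3, which is L ⇒ W
n=11: moves to 7(W), 4(W); every one is W ⇒ L
n=12: moves to 8(W), 5(W); every one is W ⇒ L
n=13: moves to 9(W), 6(W); every one is W ⇒ L
n=14: moves to 10(W), 7(W); every one is W ⇒ L
n=15: can move to 11, which is L ⇒ W
n=16: can move to 12, which is L ⇒ W
n=17: can move to 13, which is L ⇒ W
n=18: can move to 14, which is L ⇒ W
n=19: can move to 12, which is L ⇒ W
n=20: can move to 13, which is L ⇒ W
From 20 Ada can remove 7, leaving 13, reaching an L position.

Ada wins.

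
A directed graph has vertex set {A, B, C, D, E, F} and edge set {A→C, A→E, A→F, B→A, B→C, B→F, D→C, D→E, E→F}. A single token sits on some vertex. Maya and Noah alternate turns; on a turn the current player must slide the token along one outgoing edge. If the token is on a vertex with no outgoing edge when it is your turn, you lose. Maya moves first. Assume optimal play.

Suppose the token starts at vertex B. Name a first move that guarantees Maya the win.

Work bottom-up. With no move the player to move loses. Otherwise the position is W if at least one move leads to an L position for the opponent, and L if every move leads to a W.
Every edge goes from a vertex to one that appears earlier in the order C, F, E, A, D, B, so processing vertices in that order labels each vertex after all of its successors.
C: no outgoing edge → L
F: no outgoing edge → L
E: W (go to F, an L position)
A: W (go to F, an L position)
D: W (go to C, an L position)
B: W (go to F, an L position)
From B, the L positions reachable in one move are: F, C. Any move reaching one of these is winning.

Move to F.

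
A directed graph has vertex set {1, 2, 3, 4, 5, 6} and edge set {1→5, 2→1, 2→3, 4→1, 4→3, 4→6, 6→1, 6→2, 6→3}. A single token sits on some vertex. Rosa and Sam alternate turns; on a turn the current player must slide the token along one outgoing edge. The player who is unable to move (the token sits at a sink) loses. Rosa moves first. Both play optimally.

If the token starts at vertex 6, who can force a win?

Rosa wins.

Label each position W (a win for the player to move) or L (a loss). A position with no legal move is L; any other position is W exactly when some move reaches an L, and L when every move reaches a W.
Every edge goes from a vertex to one that appears earlier in the order 5, 3, 1, 2, 6, 4, so processing vertices in that order labels each vertex after all of its successors.
5: no outgoing edge → L
3: no outgoing edge → L
1: can move to 5, which is L ⇒ W
2: can move to 3, which is L ⇒ W
6: can move to 3, which is L ⇒ W
4: can move to 3, which is L ⇒ W
The starting position 6 is W: Rosa should move to 3, handing over an L position.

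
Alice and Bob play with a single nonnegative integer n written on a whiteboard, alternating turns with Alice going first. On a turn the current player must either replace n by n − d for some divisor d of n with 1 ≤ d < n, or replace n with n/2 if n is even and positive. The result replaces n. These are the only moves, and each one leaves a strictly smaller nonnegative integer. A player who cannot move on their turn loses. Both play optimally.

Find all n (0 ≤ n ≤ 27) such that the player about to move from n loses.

0, 1, 3, 5, 7, 9, 11, 13, 15, 17, 19, 21, 23, 25, 27

Compute win/loss labels from the base case upward. A position with no move is L. Any other position is W if it can reach an L in one move, else L.
n=0: no move → L
n=1: no move → L
n=2: reaches L-position 1 → W
n=3: only reaches 2(W), which is W → L
n=4: reaches L-position 3 → W
n=5: only reaches 4(W), which is W → L
n=6: reaches L-position 3 → W
n=7: only reaches 6(W), which is W → L
n=8: reaches L-position 7 → W
n=9: only reaches 6(W), 8(W), all W → L
n=10: reaches L-position 5 → W
n=11: only reaches 10(W), which is W → L
n=12: reaches L-position 9 → W
n=13: only reaches 12(W), which is W → L
n=14: reaches L-position 7 → W
n=15: only reaches 10(W), 12(W), 14(W), all W → L
n=16: reaches L-position 15 → W
n=17: only reaches 16(W), which is W → L
n=18: reaches L-position 9 → W
n=19: only reaches 18(W), which is W → L
n=20: reaches L-position 15 → W
n=21: only reaches 14(W), 18(W), 20(W), all W → L
n=22: reaches L-position 11 → W
n=23: only reaches 22(W), which is W → L
n=24: reaches L-position 21 → W
n=25: only reaches 20(W), 24(W), all W → L
n=26: reaches L-position 13 → W
n=27: only reaches 18(W), 24(W), 26(W), all W → L
The losing starting values of n are exactly the entries labelled L in this table (15 of them).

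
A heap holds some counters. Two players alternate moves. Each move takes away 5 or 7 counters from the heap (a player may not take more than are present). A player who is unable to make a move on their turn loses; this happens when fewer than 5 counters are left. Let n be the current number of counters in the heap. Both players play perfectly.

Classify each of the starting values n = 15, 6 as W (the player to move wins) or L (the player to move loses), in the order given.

Compute win/loss labels from the base case upward. A position with no move is L. Any other position is W if it can reach an L in one move, else L.
n=0: no move → L
n=1: no move → L
n=2: no move → L
n=3: no move → L
n=4: no move → L
n=5: →0(L), so W
n=6: →1(L), so W
n=7: →2(L), so W
n=8: →3(L), so W
n=9: →4(L), so W
n=10: →3(L), so W
n=11: →4(L), so W
n=12: →7(W), 5(W) — all W, so L
n=13: →8(W), 6(W) — all W, so L
n=14: →9(W), 7(W) — all W, so L
n=15: →10(W), 8(W) — all W, so L

15: L, 6: W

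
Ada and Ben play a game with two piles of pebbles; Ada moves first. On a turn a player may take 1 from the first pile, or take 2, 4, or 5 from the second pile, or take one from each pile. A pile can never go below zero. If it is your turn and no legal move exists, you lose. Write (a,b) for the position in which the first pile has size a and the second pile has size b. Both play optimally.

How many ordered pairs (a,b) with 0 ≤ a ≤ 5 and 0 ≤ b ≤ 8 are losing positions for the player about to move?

Classify positions by backward induction: terminal positions (no move available) are L. From any other position, the mover wins iff some move reaches an L.
Every move lowers a or b (never raises either), so fill the grid row by row in increasing a, and left to right within a row: each cell's successors are then already labelled.
      b=0  b=1  b=2  b=3  b=4  b=5  b=6  b=7  b=8
a=0:    L    L    W    W    W    W    W    L    L
a=1:    W    W    W    L    L    W    W    W    W
a=2:    L    L    W    W    W    W    W    L    L
a=3:    W    W    W    L    L    W    W    W    W
a=4:    L    L    W    W    W    W    W    L    L
a=5:    W    W    W    L    L    W    W    W    W
Cells with no legal move (terminal, hence L): (0,0), (0,1).
The remaining L cells, each justified by listing all of its moves:
(0,7): only reaches (0,5)(W), (0,3)(W), (0,2)(W), all W → L
(0,8): only reaches (0,6)(W), (0,4)(W), (0,3)(W), all W → L
(1,3): only reaches (0,3)(W), (1,1)(W), (0,2)(W), all W → L
(1,4): only reaches (0,4)(W), (1,2)(W), (1,0)(W), (0,3)(W), all W → L
(2,0): only reaches (1,0)(W), which is W → L
(2,1): only reaches (1,1)(W), (1,0)(W), all W → L
(2,7): only reaches (1,7)(W), (2,5)(W), (2,3)(W), (2,2)(W), (1,6)(W), all W → L
(2,8): only reaches (1,8)(W), (2,6)(W), (2,4)(W), (2,3)(W), (1,7)(W), all W → L
(3,3): only reaches (2,3)(W), (3,1)(W), (2,2)(W), all W → L
(3,4): only reaches (2,4)(W), (3,2)(W), (3,0)(W), (2,3)(W), all W → L
(4,0): only reaches (3,0)(W), which is W → L
(4,1): only reaches (3,1)(W), (3,0)(W), all W → L
(4,7): only reaches (3,7)(W), (4,5)(W), (4,3)(W), (4,2)(W), (3,6)(W), all W → L
(4,8): only reaches (3,8)(W), (4,6)(W), (4,4)(W), (4,3)(W), (3,7)(W), all W → L
(5,3): only reaches (4,3)(W), (5,1)(W), (4,2)(W), all W → L
(5,4): only reaches (4,4)(W), (5,2)(W), (5,0)(W), (4,3)(W), all W → L
Every other cell has at least one move into one of the L cells above, so it is W.
L cells per row: a=0: 4, a=1: 2, a=2: 4, a=3: 2, a=4: 4, a=5: 2; total 18.

18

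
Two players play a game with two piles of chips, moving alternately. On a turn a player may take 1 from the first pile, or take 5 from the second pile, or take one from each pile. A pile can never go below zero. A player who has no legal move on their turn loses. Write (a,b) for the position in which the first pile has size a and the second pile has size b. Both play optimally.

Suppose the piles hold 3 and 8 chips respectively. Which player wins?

Use the standard recursion: the mover loses at a terminal position; elsewhere, the mover wins exactly when some move hands the opponent an L position.
No move ever increases a pile, so every position that can arise here has a ≤ 3 and b ≤ 8; it is enough to label the cells with 0 ≤ a ≤ 3 and 0 ≤ b ≤ 8.
Every move lowers a or b (never raises either), so fill the grid row by row in increasing a, and left to right within a row: each cell's successors are then already labelled.
      b=0  b=1  b=2  b=3  b=4  b=5  b=6  b=7  b=8
a=0:    L    L    L    L    L    W    W    W    W
a=1:    W    W    W    W    W    W    L    L    L
a=2:    L    L    L    L    L    W    W    W    W
a=3:    W    W    W    W    W    W    L    L    L
Cells with no legal move (terminal, hence L): (0,0), (0,1), (0,2), (0,3), (0,4).
The remaining L cells, each justified by listing all of its moves:
(1,6): L (options (0,6)(W), (1,1)(W), (0,5)(W) are all W)
(1,7): L (options (0,7)(W), (1,2)(W), (0,6)(W) are all W)
(1,8): L (options (0,8)(W), (1,3)(W), (0,7)(W) are all W)
(2,0): L (sole option (1,0)(W) is W)
(2,1): L (options (1,1)(W), (1,0)(W) are all W)
(2,2): L (options (1,2)(W), (1,1)(W) are all W)
(2,3): L (options (1,3)(W), (1,2)(W) are all W)
(2,4): L (options (1,4)(W), (1,3)(W) are all W)
(3,6): L (options (2,6)(W), (3,1)(W), (2,5)(W) are all W)
(3,7): L (options (2,7)(W), (3,2)(W), (2,6)(W) are all W)
(3,8): L (options (2,8)(W), (3,3)(W), (2,7)(W) are all W)
Every other cell has at least one move into one of the L cells above, so it is W.
Every move from (3,8) reaches a W position, so the mover loses.

The second player wins.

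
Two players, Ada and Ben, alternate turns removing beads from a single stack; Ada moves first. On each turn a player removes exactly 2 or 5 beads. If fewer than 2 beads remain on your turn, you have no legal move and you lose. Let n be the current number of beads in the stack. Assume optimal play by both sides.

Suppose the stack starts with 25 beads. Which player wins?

Ben wins.

Classify positions by backward induction: terminal positions (no move available) are L. From any other position, the mover wins iff some move reaches an L.
n=0: no move → L
n=1: no move → L
n=2: reaches L-position 0 → W
n=3: reaches L-position 1 → W
n=4: only reaches 2(W), which is W → L
n=5: reaches L-position 0 → W
n=6: reaches L-position 4 → W
n=7: only reaches 5(W), 2(W), all W → L
n=8: only reaches 6(W), 3(W), all W → L
n=9: reaches L-position 7 → W
n=10: reaches L-position 8 → W
n=11: only reaches 9(W), 6(W), all W → L
n=12: reaches L-position 7 → W
n=13: reaches L-position 11 → W
n=14: only reaches 12(W), 9(W), all W → L
n=15: only reaches 13(W), 10(W), all W → L
n=16: reaches L-position 14 → W
n=17: reaches L-position 15 → W
n=18: only reaches 16(W), 13(W), all W → L
n=19: reaches L-position 14 → W
n=20: reaches L-position 18 → W
n=21: only reaches 19(W), 16(W), all W → L
n=22: only reaches 20(W), 17(W), all W → L
n=23: reaches L-position 21 → W
n=24: reaches L-position 22 → W
n=25: only reaches 23(W), 20(W), all W → L
The starting position 25 is L: whatever Ada does, the opponent receives a W position.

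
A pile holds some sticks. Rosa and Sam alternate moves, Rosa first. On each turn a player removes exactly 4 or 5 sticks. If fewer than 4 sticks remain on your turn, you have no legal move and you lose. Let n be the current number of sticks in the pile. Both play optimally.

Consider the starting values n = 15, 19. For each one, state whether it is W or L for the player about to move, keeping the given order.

Use the standard recursion: the mover loses at a terminal position; elsewhere, the mover wins exactly when some move hands the opponent an L position.
n=0: no move → L
n=1: no move → L
n=2: no move → L
n=3: no move → L
n=4: W (go to 0, an L position)
n=5: W (go to 1, an L position)
n=6: W (go to 2, an L position)
n=7: W (go to 3, an L position)
n=8: W (go to 3, an L position)
n=9: L (options 5(W), 4(W) are all W)
n=10: L (options 6(W), 5(W) are all W)
n=11: L (options 7(W), 6(W) are all W)
n=12: L (options 8(W), 7(W) are all W)
n=13: W (go to 9, an L position)
n=14: W (go to 10, an L position)
n=15: W (go to 11, an L position)
n=16: W (go to 12, an L position)
n=17: W (go to 12, an L position)
n=18: L (options 14(W), 13(W) are all W)
n=19: L (options 15(W), 14(W) are all W)

15: W, 19: L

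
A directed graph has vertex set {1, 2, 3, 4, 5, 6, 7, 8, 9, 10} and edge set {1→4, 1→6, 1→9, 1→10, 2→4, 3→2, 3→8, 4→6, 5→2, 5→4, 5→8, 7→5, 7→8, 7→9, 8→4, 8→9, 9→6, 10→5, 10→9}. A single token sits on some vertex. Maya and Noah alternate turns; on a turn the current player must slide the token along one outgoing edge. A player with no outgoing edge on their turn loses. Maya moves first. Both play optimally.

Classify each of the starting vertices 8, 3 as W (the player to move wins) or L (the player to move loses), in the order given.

Work bottom-up. With no move the player to move loses. Otherwise the position is W if at least one move leads to an L position for the opponent, and L if every move leads to a W.
Every edge goes from a vertex to one that appears earlier in the order 6, 4, 2, 9, 8, 5, 10, 1, 7, 3, so processing vertices in that order labels each vertex after all of its successors.
6: no outgoing edge → L
4: →6(L), so W
2: →4(W) only, which is W, so L
9: →6(L), so W
8: →9(W), 4(W) — all W, so L
5: →8(L), so W
10: →5(W), 9(W) — all W, so L
1: →10(L), so W
7: →8(L), so W
3: →8(L), so W

8: L, 3: W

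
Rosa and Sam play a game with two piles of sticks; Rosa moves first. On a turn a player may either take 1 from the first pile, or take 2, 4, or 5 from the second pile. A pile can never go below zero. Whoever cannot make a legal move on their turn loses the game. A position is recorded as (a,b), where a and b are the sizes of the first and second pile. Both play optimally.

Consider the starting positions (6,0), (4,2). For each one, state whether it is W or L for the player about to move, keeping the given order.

Compute win/loss labels from the base case upward. A position with no move is L. Any other position is W if it can reach an L in one move, else L.
No move ever increases a pile, so every position that can arise here has a ≤ 6 and b ≤ 2; it is enough to label the cells with 0 ≤ a ≤ 6 and 0 ≤ b ≤ 2.
Every move lowers a or b (never raises either), so fill the grid row by row in increasing a, and left to right within a row: each cell's successors are then already labelled.
      b=0  b=1  b=2
a=0:    L    L    W
a=1:    W    W    L
a=2:    L    L    W
a=3:    W    W    L
a=4:    L    L    W
a=5:    W    W    L
a=6:    L    L    W
Cells with no legal move (terminal, hence L): (0,0), (0,1).
The remaining L cells, each justified by listing all of its moves:
(1,2): only reaches (0,2)(W), (1,0)(W), all W → L
(2,0): only reaches (1,0)(W), which is W → L
(2,1): only reaches (1,1)(W), which is W → L
(3,2): only reaches (2,2)(W), (3,0)(W), all W → L
(4,0): only reaches (3,0)(W), which is W → L
(4,1): only reaches (3,1)(W), which is W → L
(5,2): only reaches (4,2)(W), (5,0)(W), all W → L
(6,0): only reaches (5,0)(W), which is W → L
(6,1): only reaches (5,1)(W), which is W → L
Every other cell has at least one move into one of the L cells above, so it is W.
(6,0): one of the L cells justified above, so L
(4,2): the move to (3,2) reaches an L cell, so W

(6,0): L, (4,2): W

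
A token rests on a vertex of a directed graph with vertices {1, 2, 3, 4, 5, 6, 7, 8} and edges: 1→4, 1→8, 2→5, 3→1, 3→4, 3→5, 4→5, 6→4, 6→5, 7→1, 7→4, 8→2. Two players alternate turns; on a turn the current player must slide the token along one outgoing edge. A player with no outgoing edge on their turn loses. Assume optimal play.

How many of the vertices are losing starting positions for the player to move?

Build the W/L table. Terminal = L. A non-terminal position is W if it has a move to some L; otherwise it is L.
Every edge goes from a vertex to one that appears earlier in the order 5, 2, 8, 4, 6, 1, 7, 3, so processing vertices in that order labels each vertex after all of its successors.
5: no outgoing edge → L
2: →5(L), so W
8: →2(W) only, which is W, so L
4: →5(L), so W
6: →5(L), so W
1: →8(L), so W
7: →1(W), 4(W) — all W, so L
3: →5(L), so W
The L vertices are 5, 7, 8; that is 3 in all.

3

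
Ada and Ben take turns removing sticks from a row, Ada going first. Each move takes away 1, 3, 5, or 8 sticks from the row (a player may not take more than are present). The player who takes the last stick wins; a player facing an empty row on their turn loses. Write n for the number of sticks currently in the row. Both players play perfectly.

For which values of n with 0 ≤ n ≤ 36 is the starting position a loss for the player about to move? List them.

0, 2, 4, 6, 13, 15, 17, 19, 26, 28, 30, 32

Work bottom-up. With no move the player to move loses. Otherwise the position is W if at least one move leads to an L position for the opponent, and L if every move leads to a W.
n=0: no move → L
n=1: can move to 0, which is L ⇒ W
n=2: the only move is to 1(W), a W ⇒ L
n=3: can move to 2, which is L ⇒ W
n=4: moves to 3(W), 1(W); every one is W ⇒ L
n=5: can move to 4, which is L ⇒ W
n=6: moves to 5(W), 3(W), 1(W); every one is W ⇒ L
n=7: can move to 6, which is L ⇒ W
n=8: can move to 0, which is L ⇒ W
n=9: can move to 6, which is L ⇒ W
n=10: can move to 2, which is L ⇒ W
n=11: can move to 6, which is L ⇒ W
n=12: can move to 4, which is L ⇒ W
n=13: moves to 12(W), 10(W), 8(W), 5(W); every one is W ⇒ L
n=14: can move to 13, which is L ⇒ W
n=15: moves to 14(W), 12(W), 10(W), 7(W); every one is W ⇒ L
n=16: can move to 15, which is L ⇒ W
n=17: moves to 16(W), 14(W), 12(W), 9(W); every one is W ⇒ L
n=18: can move to 17, which is L ⇒ W
n=19: moves to 18(W), 16(W), 14(W), 11(W); every one is W ⇒ L
n=20: can move to 19, which is L ⇒ W
n=21: can move to 13, which is L ⇒ W
n=22: can move to 19, which is L ⇒ W
n=23: can move to 15, which is L ⇒ W
n=24: can move to 19, which is L ⇒ W
n=25: can move to 17, which is L ⇒ W
n=26: moves to 25(W), 23(W), 21(W), 18(W); every one is W ⇒ L
n=27: can move to 26, which is L ⇒ W
n=28: moves to 27(W), 25(W), 23(W), 20(W); every one is W ⇒ L
n=29: can move to 28, which is L ⇒ W
n=30: moves to 29(W), 27(W), 25(W), 22(W); every one is W ⇒ L
n=31: can move to 30, which is L ⇒ W
n=32: moves to 31(W), 29(W), 27(W), 24(W); every one is W ⇒ L
n=33: can move to 32, which is L ⇒ W
n=34: can move to 26, which is L ⇒ W
n=35: can move to 32, which is L ⇒ W
n=36: can move to 28, which is L ⇒ W
The losing starting values of n are exactly the entries labelled L in this table (12 of them).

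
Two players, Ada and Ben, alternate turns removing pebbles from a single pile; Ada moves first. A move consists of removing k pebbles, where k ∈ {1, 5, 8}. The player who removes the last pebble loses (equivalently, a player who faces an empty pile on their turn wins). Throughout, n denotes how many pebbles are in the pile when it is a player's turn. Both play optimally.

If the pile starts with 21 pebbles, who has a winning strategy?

Work bottom-up. With no move the player to move wins. Otherwise the position is W if at least one move leads to an L position for the opponent, and L if every move leads to a W.
n=0: no move; the opponent has just taken the last pebble and therefore loses → W
n=1: the only move is to 0(W), a W ⇒ L
n=2: can move to 1, which is L ⇒ W
n=3: the only move is to 2(W), a W ⇒ L
n=4: can move to 3, which is L ⇒ W
n=5: moves to 4(W), 0(W); every one is W ⇒ L
n=6: can move to 5, which is L ⇒ W
n=7: moves to 6(W), 2(W); every one is W ⇒ L
n=8: can move to 7, which is L ⇒ W
n=9: can move to 1, which is L ⇒ W
n=10: can move to 5, which is L ⇒ W
n=11: can move to 3, which is L ⇒ W
n=12: can move to 7, which is L ⇒ W
n=13: can move to 5, which is L ⇒ W
n=14: moves to 13(W), 9(W), 6(W); every one is W ⇒ L
n=15: can move to 14, which is L ⇒ W
n=16: moves to 15(W), 11(W), 8(W); every one is W ⇒ L
n=17: can move to 16, which is L ⇒ W
n=18: moves to 17(W), 13(W), 10(W); every one is W ⇒ L
n=19: can move to 18, which is L ⇒ W
n=20: moves to 19(W), 15(W), 12(W); every one is W ⇒ L
n=21: can move to 20, which is L ⇒ W
The starting position 21 is W: Ada should remove 1, leaving 20, handing over an L position.

Ada wins.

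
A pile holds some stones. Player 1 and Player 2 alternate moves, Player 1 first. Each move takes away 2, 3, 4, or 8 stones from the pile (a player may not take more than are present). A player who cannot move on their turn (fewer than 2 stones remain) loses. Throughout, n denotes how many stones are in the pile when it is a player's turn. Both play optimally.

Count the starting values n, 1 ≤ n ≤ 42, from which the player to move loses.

14

Positions with no move are L. A position that does have a move is losing for the player to move precisely when every available move leads to a winning position for the opponent. Fill in the labels:
n=0: no move → L
n=1: no move → L
n=2: can move to 0, which is L ⇒ W
n=3: can move to 1, which is L ⇒ W
n=4: can move to 1, which is L ⇒ W
n=5: can move to 1, which is L ⇒ W
n=6: moves to 4(W), 3(W), 2(W); every one is W ⇒ L
n=7: moves to 5(W), 4(W), 3(W); every one is W ⇒ L
n=8: can move to 6, which is L ⇒ W
n=9: can move to 7, which is L ⇒ W
n=10: can move to 7, which is L ⇒ W
n=11: can move to 7, which is L ⇒ W
n=12: moves to 10(W), 9(W), 8(W), 4(W); every one is W ⇒ L
n=13: moves to 11(W), 10(W), 9(W), 5(W); every one is W ⇒ L
n=14: can move to 12, which is L ⇒ W
n=15: can move to 13, which is L ⇒ W
n=16: can move to 13, which is L ⇒ W
n=17: can move to 13, which is L ⇒ W
n=18: moves to 16(W), 15(W), 14(W), 10(W); every one is W ⇒ L
n=19: moves to 17(W), 16(W), 15(W), 11(W); every one is W ⇒ L
n=20: can move to 18, which is L ⇒ W
n=21: can move to 19, which is L ⇒ W
n=22: can move to 19, which is L ⇒ W
n=23: can move to 19, which is L ⇒ W
n=24: moves to 22(W), 21(W), 20(W), 16(W); every one is W ⇒ L
n=25: moves to 23(W), 22(W), 21(W), 17(W); every one is W ⇒ L
n=26: can move to 24, which is L ⇒ W
n=27: can move to 25, which is L ⇒ W
n=28: can move to 25, which is L ⇒ W
n=29: can move to 25, which is L ⇒ W
n=30: moves to 28(W), 27(W), 26(W), 22(W); every one is W ⇒ L
n=31: moves to 29(W), 28(W), 27(W), 23(W); every one is W ⇒ L
n=32: can move to 30, which is L ⇒ W
n=33: can move to 31, which is L ⇒ W
n=34: can move to 31, which is L ⇒ W
n=35: can move to 31, which is L ⇒ W
n=36: moves to 34(W), 33(W), 32(W), 28(W); every one is W ⇒ L
n=37: moves to 35(W), 34(W), 33(W), 29(W); every one is W ⇒ L
n=38: can move to 36, which is L ⇒ W
n=39: can move to 37, which is L ⇒ W
n=40: can move to 37, which is L ⇒ W
n=41: can move to 37, which is L ⇒ W
n=42: moves to 40(W), 39(W), 38(W), 34(W); every one is W ⇒ L
L entries with 1 ≤ n ≤ 42 (n=0 is outside the asked range and is not counted): n = 1, 6, 7, 12, 13, 18, 19, 24, 25, 30, 31, 36, 37, 42; that makes 14.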